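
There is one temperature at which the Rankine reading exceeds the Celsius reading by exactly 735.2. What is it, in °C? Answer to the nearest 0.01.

Let C be the Celsius reading. The Rankine reading is R = 1.8·C + 491.67.
Require R - C = 735.2: (0.8)·C + 491.67 = 735.2.
C = (735.2 - 491.67) / (0.8) = 304.41.

304.41°C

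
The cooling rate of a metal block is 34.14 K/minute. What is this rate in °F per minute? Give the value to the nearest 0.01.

The quantity depends on a temperature interval, so only the ratio of degree sizes applies; the offset between the scales is irrelevant.
A change of 1 K is a change of 1.8°F, so 34.14 × 1.8 = 61.45.

61.45 °F/minute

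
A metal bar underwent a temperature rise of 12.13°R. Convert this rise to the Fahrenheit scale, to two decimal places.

Rankine and Fahrenheit degrees are the same size, so the interval is unchanged: 12.13.

12.13°F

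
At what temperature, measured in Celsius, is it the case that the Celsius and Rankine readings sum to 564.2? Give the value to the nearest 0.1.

25.9°C

Let C be the Celsius reading. The Rankine reading is R = 1.8·C + 491.67.
Require C + R = 564.2: (2.8)·C + 491.67 = 564.2.
C = (564.2 - 491.67) / (2.8) = 25.9.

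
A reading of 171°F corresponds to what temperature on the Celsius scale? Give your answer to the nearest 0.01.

In Celsius: (171 - 32) × 5/9 = 77.2222°C.

77.22°C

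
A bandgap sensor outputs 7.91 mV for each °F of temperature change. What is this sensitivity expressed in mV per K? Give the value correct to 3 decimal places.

Since only a temperature interval is involved, the additive offset between the scales drops out.
A change of 1 K is a change of 1.8°F, so per K the value is 7.91 × 1.8 = 14.238.

14.238 mV per K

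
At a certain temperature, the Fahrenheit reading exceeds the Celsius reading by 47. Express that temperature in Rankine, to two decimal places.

525.42°R

Let x be the Fahrenheit reading; then the Celsius reading is 5/9·x - 17.7778.
(5/9·x - 17.7778) - x = -47  ⇒  (-4/9)·x = -29.2222  ⇒  x = 65.7500°F.
In Celsius: (65.75 - 32) × 5/9 = 18.7500°C.
In Rankine: 18.7500 × 1.8 + 491.67 = 525.42°R.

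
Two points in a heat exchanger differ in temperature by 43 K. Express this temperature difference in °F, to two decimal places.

77.40°F

Only the scale ratio 1.8 matters for a change in temperature.
43 × 1.8 = 77.40.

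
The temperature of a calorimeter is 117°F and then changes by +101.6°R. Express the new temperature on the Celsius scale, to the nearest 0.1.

103.7°C

Initial temperature in Celsius: (117 - 32) × 5/9 = 47.2222°C.
The 101.6°R change is an interval, so only the factor 5/9 applies: +101.6 × 5/9 = +56.4444°C.
Final Celsius temperature: 47.2222 + 56.4444 = 103.6667°C.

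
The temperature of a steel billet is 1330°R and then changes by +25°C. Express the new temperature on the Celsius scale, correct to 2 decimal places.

490.74°C

Initial temperature in Celsius: (1330 - 491.67) × 5/9 = 465.7389°C.
Final Celsius temperature: 465.7389 + 25.0000 = 490.7389°C.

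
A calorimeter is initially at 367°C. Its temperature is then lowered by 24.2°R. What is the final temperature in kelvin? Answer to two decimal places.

The 24.2°R change is an interval, so only the factor 5/9 applies: -24.2 × 5/9 = -13.4444°C.
Final Celsius temperature: 367.0000 - 13.4444 = 353.5556°C.
In kelvin: 353.5556 + 273.15 = 626.71 K.

626.71 K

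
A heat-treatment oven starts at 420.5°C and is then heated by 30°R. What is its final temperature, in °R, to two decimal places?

The 30°R change is an interval, so only the factor 5/9 applies: +30 × 5/9 = +16.6667°C.
Final Celsius temperature: 420.5000 + 16.6667 = 437.1667°C.
In Rankine: 437.1667 × 1.8 + 491.67 = 1278.57°R.

1278.57°R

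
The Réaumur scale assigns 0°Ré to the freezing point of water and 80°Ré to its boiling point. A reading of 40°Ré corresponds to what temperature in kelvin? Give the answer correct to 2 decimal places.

Linear interpolation between the fixed points: C = (40 - 0) × 100 / (80 - 0) = 50.0000°C.
Then 50.0000 + 273.15 = 323.15 K.

323.15 K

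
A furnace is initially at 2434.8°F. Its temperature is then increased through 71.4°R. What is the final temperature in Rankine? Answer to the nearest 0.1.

2965.9°R

Initial temperature in Celsius: (2434.8 - 32) × 5/9 = 1334.8889°C.
The 71.4°R change is an interval, so only the factor 5/9 applies: +71.4 × 5/9 = +39.6667°C.
Final Celsius temperature: 1334.8889 + 39.6667 = 1374.5556°C.
In Rankine: 1374.5556 × 1.8 + 491.67 = 2965.9°R.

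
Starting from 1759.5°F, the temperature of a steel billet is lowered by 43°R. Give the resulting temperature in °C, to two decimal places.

935.83°C

Initial temperature in Celsius: (1759.5 - 32) × 5/9 = 959.7222°C.
The 43°R change is an interval, so only the factor 5/9 applies: -43 × 5/9 = -23.8889°C.
Final Celsius temperature: 959.7222 - 23.8889 = 935.8333°C.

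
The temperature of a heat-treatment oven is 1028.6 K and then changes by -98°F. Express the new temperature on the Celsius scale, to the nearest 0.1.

701.0°C

Initial temperature in Celsius: 1028.6 - 273.15 = 755.4500°C.
The 98°F change is an interval, so only the factor 5/9 applies: -98 × 5/9 = -54.4444°C.
Final Celsius temperature: 755.4500 - 54.4444 = 701.0056°C.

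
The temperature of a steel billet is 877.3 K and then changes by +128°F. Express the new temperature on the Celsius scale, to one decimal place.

Initial temperature in Celsius: 877.3 - 273.15 = 604.1500°C.
The 128°F change is an interval, so only the factor 5/9 applies: +128 × 5/9 = +71.1111°C.
Final Celsius temperature: 604.1500 + 71.1111 = 675.2611°C.

675.3°C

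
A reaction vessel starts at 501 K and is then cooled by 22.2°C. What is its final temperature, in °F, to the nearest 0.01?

402.17°F

Initial temperature in Celsius: 501 - 273.15 = 227.8500°C.
Final Celsius temperature: 227.8500 - 22.2000 = 205.6500°C.
In Fahrenheit: 205.6500 × 1.8 + 32 = 402.17°F.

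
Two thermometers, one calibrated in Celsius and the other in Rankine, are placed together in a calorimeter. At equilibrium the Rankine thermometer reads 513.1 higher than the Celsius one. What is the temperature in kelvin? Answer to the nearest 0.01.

Let x be the Celsius reading; then the Rankine reading is 1.8·x + 491.67.
(1.8·x + 491.67) - x = 513.1  ⇒  (0.8)·x = 21.43  ⇒  x = 26.7875°C.
In kelvin: 26.7875 + 273.15 = 299.94 K.

299.94 K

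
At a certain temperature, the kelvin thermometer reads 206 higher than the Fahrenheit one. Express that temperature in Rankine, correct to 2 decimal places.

570.76°R

Let x be the Fahrenheit reading; then the kelvin reading is 5/9·x + 255.372.
(5/9·x + 255.372) - x = 206  ⇒  (-4/9)·x = -49.3722  ⇒  x = 111.0875°F.
In Celsius: (111.0875 - 32) × 5/9 = 43.9375°C.
In Rankine: 43.9375 × 1.8 + 491.67 = 570.76°R.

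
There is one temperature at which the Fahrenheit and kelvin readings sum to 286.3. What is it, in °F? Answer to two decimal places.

19.88°F

Let F be the Fahrenheit reading. The kelvin reading is K = 5/9·F + 255.372.
Require F + K = 286.3: (14/9)·F + 255.372 = 286.3.
F = (286.3 - 255.372) / (14/9) = 19.88.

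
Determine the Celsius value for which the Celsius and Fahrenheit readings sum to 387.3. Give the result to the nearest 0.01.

126.89°C

Let C be the Celsius reading. The Fahrenheit reading is F = 1.8·C + 32.
Require C + F = 387.3: (2.8)·C + 32 = 387.3.
C = (387.3 - 32) / (2.8) = 126.89.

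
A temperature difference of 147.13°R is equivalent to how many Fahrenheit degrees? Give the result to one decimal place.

Rankine and Fahrenheit degrees are the same size, so the interval is unchanged: 147.1.

147.1°F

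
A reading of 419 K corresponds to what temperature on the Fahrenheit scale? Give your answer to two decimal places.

294.53°F

In Celsius: 419 - 273.15 = 145.8500°C.
In Fahrenheit: 145.8500 × 1.8 + 32 = 294.53°F.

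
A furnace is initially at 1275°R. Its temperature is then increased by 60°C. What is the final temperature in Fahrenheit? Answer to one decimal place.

Initial temperature in Celsius: (1275 - 491.67) × 5/9 = 435.1833°C.
Final Celsius temperature: 435.1833 + 60.0000 = 495.1833°C.
In Fahrenheit: 495.1833 × 1.8 + 32 = 923.3°F.

923.3°F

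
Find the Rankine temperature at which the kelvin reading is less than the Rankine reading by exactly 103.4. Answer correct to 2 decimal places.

Let R be the Rankine reading. The kelvin reading is K = 5/9·R.
Require K - R = -103.4: (-4/9)·R = -103.4.
R = (-103.4) / (-4/9) = 232.65.

232.65°R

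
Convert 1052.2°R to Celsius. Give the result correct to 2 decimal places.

311.41°C

In Celsius: (1052.2 - 491.67) × 5/9 = 311.4056°C.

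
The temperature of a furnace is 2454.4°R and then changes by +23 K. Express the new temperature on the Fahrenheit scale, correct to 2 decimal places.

Initial temperature in Celsius: (2454.4 - 491.67) × 5/9 = 1090.4056°C.
The 23 K change is an interval; Kelvin and Celsius degrees are the same size, so ΔC = +23°C.
Final Celsius temperature: 1090.4056 + 23.0000 = 1113.4056°C.
In Fahrenheit: 1113.4056 × 1.8 + 32 = 2036.13°F.

2036.13°F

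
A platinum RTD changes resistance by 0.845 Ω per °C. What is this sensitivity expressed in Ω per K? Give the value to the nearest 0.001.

Since only a temperature interval is involved, the additive offset between the scales drops out.
A change of 1 K is a change of 1°C, so per K the value is 0.845 × 1 = 0.845.

0.845 Ω per K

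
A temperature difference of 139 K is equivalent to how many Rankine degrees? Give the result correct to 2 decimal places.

250.20°R

Only the scale ratio 1.8 matters for a change in temperature.
139 × 1.8 = 250.20.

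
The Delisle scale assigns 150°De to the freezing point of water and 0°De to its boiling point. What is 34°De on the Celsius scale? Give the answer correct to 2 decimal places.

77.33°C

Linear interpolation between the fixed points: C = (34 - 150) × 100 / (0 - 150) = 77.3333°C.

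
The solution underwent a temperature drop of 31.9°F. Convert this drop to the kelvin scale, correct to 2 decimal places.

An interval of 1°F corresponds to 5/9 K.
31.9 × 5/9 = 17.72.

17.72 K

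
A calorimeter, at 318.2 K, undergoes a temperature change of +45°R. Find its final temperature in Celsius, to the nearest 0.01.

70.05°C

Initial temperature in Celsius: 318.2 - 273.15 = 45.0500°C.
The 45°R change is an interval, so only the factor 5/9 applies: +45 × 5/9 = +25.0000°C.
Final Celsius temperature: 45.0500 + 25.0000 = 70.0500°C.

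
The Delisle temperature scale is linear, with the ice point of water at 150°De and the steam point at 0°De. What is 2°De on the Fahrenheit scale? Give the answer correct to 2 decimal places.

209.60°F

Linear interpolation between the fixed points: C = (2 - 150) × 100 / (0 - 150) = 98.6667°C.
Then 98.6667 × 1.8 + 32 = 209.60°F.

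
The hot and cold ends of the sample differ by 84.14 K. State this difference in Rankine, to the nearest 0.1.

An interval of 1 K corresponds to 1.8°R.
84.14 × 1.8 = 151.5.

151.5°R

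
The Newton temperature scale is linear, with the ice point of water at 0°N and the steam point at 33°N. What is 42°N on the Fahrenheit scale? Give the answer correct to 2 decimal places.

Linear interpolation between the fixed points: C = (42 - 0) × 100 / (33 - 0) = 127.2727°C.
Then 127.2727 × 1.8 + 32 = 261.09°F.

261.09°F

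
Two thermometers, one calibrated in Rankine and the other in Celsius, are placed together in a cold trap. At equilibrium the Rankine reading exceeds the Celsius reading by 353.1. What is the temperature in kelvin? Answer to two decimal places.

Let x be the Rankine reading; then the Celsius reading is 5/9·x - 273.15.
(5/9·x - 273.15) - x = -353.1  ⇒  (-4/9)·x = -79.95  ⇒  x = 179.8875°R.
In Celsius: (179.8875 - 491.67) × 5/9 = -173.2125°C.
In kelvin: -173.2125 + 273.15 = 99.94 K.

99.94 K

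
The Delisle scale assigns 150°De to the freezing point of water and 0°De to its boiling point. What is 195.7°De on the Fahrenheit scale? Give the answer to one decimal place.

-22.8°F

Linear interpolation between the fixed points: C = (195.7 - 150) × 100 / (0 - 150) = -30.4667°C.
Then -30.4667 × 1.8 + 32 = -22.8°F.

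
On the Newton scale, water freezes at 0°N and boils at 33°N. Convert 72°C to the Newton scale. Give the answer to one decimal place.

Linearly onto the Newton scale: 0 + (72.0000 / 100) × (33 - 0) = 23.8°N.

23.8°N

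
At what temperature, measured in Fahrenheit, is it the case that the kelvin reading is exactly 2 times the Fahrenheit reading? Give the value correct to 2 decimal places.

176.80°F

Let F be the Fahrenheit reading. The kelvin reading is K = 5/9·F + 255.372.
Require K = 2·F: 5/9·F + 255.372 = 2·F.
(-13/9)·F = -255.372  ⇒  F = 176.80.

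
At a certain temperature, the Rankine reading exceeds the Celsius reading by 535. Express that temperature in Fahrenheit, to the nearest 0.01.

129.49°F

Let x be the Celsius reading; then the Rankine reading is 1.8·x + 491.67.
(1.8·x + 491.67) - x = 535  ⇒  (0.8)·x = 43.33  ⇒  x = 54.1625°C.
In Fahrenheit: 54.1625 × 1.8 + 32 = 129.49°F.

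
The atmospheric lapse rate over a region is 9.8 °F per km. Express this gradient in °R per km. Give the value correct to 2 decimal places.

The quantity depends on a temperature interval, so only the ratio of degree sizes applies; the offset between the scales is irrelevant.
A change of 1°F is a change of 1°R, so 9.8 × 1 = 9.80.

9.80 °R/km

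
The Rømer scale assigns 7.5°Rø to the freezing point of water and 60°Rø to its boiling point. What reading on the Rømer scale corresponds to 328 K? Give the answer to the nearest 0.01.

First in Celsius: 328 - 273.15 = 54.8500°C.
Linearly onto the Rømer scale: 7.5 + (54.8500 / 100) × (60 - 7.5) = 36.30°Rø.

36.30°Rø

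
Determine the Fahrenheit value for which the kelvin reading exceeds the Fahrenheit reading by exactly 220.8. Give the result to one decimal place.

77.8°F

Let F be the Fahrenheit reading. The kelvin reading is K = 5/9·F + 255.372.
Require K - F = 220.8: (-4/9)·F + 255.372 = 220.8.
F = (220.8 - 255.372) / (-4/9) = 77.8.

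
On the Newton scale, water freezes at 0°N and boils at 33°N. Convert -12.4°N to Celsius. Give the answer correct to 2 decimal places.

Linear interpolation between the fixed points: C = (-12.4 - 0) × 100 / (33 - 0) = -37.5758°C.

-37.58°C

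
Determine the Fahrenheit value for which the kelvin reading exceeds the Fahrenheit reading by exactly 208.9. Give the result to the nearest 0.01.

104.56°F

Let F be the Fahrenheit reading. The kelvin reading is K = 5/9·F + 255.372.
Require K - F = 208.9: (-4/9)·F + 255.372 = 208.9.
F = (208.9 - 255.372) / (-4/9) = 104.56.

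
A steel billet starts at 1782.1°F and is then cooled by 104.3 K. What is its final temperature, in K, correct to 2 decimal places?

1141.13 K

Initial temperature in Celsius: (1782.1 - 32) × 5/9 = 972.2778°C.
The 104.3 K change is an interval; Kelvin and Celsius degrees are the same size, so ΔC = -104.3°C.
Final Celsius temperature: 972.2778 - 104.3000 = 867.9778°C.
In kelvin: 867.9778 + 273.15 = 1141.13 K.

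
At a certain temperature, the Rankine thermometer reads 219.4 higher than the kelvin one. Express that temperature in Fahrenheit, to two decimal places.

Let x be the kelvin reading; then the Rankine reading is 1.8·x.
(1.8·x) - x = 219.4  ⇒  (0.8)·x = 219.4  ⇒  x = 274.2500 K.
In Celsius: 274.25 - 273.15 = 1.1000°C.
In Fahrenheit: 1.1000 × 1.8 + 32 = 33.98°F.

33.98°F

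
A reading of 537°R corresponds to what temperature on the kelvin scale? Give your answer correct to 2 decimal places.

In Celsius: (537 - 491.67) × 5/9 = 25.1833°C.
In kelvin: 25.1833 + 273.15 = 298.33 K.

298.33 K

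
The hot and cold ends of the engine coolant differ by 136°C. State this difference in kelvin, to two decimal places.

Celsius and kelvin degrees are the same size, so the interval is unchanged: 136.00.

136.00 K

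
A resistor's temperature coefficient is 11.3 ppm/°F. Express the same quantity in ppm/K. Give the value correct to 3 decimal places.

20.340 ppm/K

The quantity depends on a temperature interval, so only the ratio of degree sizes applies; the offset between the scales is irrelevant.
A change of 1 K is a change of 1.8°F, so per K the value is 11.3 × 1.8 = 20.340.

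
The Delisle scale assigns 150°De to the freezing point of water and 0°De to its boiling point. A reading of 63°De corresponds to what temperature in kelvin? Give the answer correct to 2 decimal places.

Linear interpolation between the fixed points: C = (63 - 150) × 100 / (0 - 150) = 58.0000°C.
Then 58.0000 + 273.15 = 331.15 K.

331.15 K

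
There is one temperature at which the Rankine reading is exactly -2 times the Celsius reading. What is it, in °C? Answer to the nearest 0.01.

Let C be the Celsius reading. The Rankine reading is R = 1.8·C + 491.67.
Require R = -2·C: 1.8·C + 491.67 = -2·C.
(3.8)·C = -491.67  ⇒  C = -129.39.

-129.39°C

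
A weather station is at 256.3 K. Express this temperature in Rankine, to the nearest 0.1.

461.3°R

In Celsius: 256.3 - 273.15 = -16.8500°C.
In Rankine: -16.8500 × 1.8 + 491.67 = 461.3°R.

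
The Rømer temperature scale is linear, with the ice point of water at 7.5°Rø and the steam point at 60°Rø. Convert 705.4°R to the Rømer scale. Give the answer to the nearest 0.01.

First in Celsius: (705.4 - 491.67) × 5/9 = 118.7389°C.
Linearly onto the Rømer scale: 7.5 + (118.7389 / 100) × (60 - 7.5) = 69.84°Rø.

69.84°Rø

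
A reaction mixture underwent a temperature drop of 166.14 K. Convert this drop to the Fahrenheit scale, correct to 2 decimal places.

299.05°F

An interval of 1 K corresponds to 1.8°F.
166.14 × 1.8 = 299.05.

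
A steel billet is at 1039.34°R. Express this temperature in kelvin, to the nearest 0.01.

577.41 K

In Celsius: (1039.34 - 491.67) × 5/9 = 304.2611°C.
In kelvin: 304.2611 + 273.15 = 577.41 K.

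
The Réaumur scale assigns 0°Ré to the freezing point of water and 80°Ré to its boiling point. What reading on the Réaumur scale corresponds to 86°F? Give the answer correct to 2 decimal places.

First in Celsius: (86 - 32) × 5/9 = 30.0000°C.
Linearly onto the Réaumur scale: 0 + (30.0000 / 100) × (80 - 0) = 24.00°Ré.

24.00°Ré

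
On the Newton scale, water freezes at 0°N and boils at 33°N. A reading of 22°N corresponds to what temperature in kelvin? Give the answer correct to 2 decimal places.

Linear interpolation between the fixed points: C = (22 - 0) × 100 / (33 - 0) = 66.6667°C.
Then 66.6667 + 273.15 = 339.82 K.

339.82 K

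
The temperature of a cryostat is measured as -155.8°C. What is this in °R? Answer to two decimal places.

In Rankine: -155.8000 × 1.8 + 491.67 = 211.23°R.

211.23°R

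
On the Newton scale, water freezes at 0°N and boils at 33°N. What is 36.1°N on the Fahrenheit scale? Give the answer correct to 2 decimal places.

Linear interpolation between the fixed points: C = (36.1 - 0) × 100 / (33 - 0) = 109.3939°C.
Then 109.3939 × 1.8 + 32 = 228.91°F.

228.91°F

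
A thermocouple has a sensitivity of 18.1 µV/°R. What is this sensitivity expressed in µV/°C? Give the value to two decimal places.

32.58 µV/°C

The quantity depends on a temperature interval, so only the ratio of degree sizes applies; the offset between the scales is irrelevant.
A change of 1°C is a change of 1.8°R, so per °C the value is 18.1 × 1.8 = 32.58.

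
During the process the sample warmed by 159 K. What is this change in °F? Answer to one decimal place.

Only the scale ratio 1.8 matters for a change in temperature.
159 × 1.8 = 286.2.

286.2°F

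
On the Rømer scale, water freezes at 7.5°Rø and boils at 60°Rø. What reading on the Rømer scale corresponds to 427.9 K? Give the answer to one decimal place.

First in Celsius: 427.9 - 273.15 = 154.7500°C.
Linearly onto the Rømer scale: 7.5 + (154.7500 / 100) × (60 - 7.5) = 88.7°Rø.

88.7°Rø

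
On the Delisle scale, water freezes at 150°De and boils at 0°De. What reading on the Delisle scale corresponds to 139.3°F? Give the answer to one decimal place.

First in Celsius: (139.3 - 32) × 5/9 = 59.6111°C.
Linearly onto the Delisle scale: 150 + (59.6111 / 100) × (0 - 150) = 60.6°De.

60.6°De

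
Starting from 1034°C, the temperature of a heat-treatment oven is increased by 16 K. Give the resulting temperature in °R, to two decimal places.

The 16 K change is an interval; Kelvin and Celsius degrees are the same size, so ΔC = +16°C.
Final Celsius temperature: 1034.0000 + 16.0000 = 1050.0000°C.
In Rankine: 1050.0000 × 1.8 + 491.67 = 2381.67°R.

2381.67°R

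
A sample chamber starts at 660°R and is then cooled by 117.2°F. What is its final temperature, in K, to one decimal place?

Initial temperature in Celsius: (660 - 491.67) × 5/9 = 93.5167°C.
The 117.2°F change is an interval, so only the factor 5/9 applies: -117.2 × 5/9 = -65.1111°C.
Final Celsius temperature: 93.5167 - 65.1111 = 28.4056°C.
In kelvin: 28.4056 + 273.15 = 301.6 K.

301.6 K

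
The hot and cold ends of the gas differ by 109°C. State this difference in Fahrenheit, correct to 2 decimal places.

Only the scale ratio 1.8 matters for a change in temperature.
109 × 1.8 = 196.20.

196.20°F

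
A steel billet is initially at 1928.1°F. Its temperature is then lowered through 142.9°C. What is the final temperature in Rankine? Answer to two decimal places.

2130.55°R

Initial temperature in Celsius: (1928.1 - 32) × 5/9 = 1053.3889°C.
Final Celsius temperature: 1053.3889 - 142.9000 = 910.4889°C.
In Rankine: 910.4889 × 1.8 + 491.67 = 2130.55°R.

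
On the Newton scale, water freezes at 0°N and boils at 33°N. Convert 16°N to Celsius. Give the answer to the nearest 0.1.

48.5°C

Linear interpolation between the fixed points: C = (16 - 0) × 100 / (33 - 0) = 48.4848°C.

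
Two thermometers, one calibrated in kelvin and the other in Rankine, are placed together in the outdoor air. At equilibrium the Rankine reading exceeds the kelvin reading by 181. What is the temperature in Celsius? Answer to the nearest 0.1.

-46.9°C

Let x be the kelvin reading; then the Rankine reading is 1.8·x.
(1.8·x) - x = 181  ⇒  (0.8)·x = 181  ⇒  x = 226.2500 K.
In Celsius: 226.25 - 273.15 = -46.9°C.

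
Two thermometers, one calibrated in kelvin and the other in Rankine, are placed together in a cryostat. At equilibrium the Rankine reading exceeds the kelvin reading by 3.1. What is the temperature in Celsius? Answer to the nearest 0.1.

-269.3°C

Let x be the kelvin reading; then the Rankine reading is 1.8·x.
(1.8·x) - x = 3.1  ⇒  (0.8)·x = 3.1  ⇒  x = 3.8750 K.
In Celsius: 3.875 - 273.15 = -269.3°C.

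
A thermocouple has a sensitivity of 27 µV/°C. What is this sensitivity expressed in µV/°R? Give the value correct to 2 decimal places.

The quantity depends on a temperature interval, so only the ratio of degree sizes applies; the offset between the scales is irrelevant.
A change of 1°R is a change of 5/9°C, so per °R the value is 27 × 5/9 = 15.00.

15.00 µV/°R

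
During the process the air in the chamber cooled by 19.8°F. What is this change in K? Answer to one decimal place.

11.0 K

Only the scale ratio 5/9 matters for a change in temperature.
19.8 × 5/9 = 11.0.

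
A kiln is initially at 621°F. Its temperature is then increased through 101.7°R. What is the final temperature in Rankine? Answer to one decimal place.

1182.4°R

Initial temperature in Celsius: (621 - 32) × 5/9 = 327.2222°C.
The 101.7°R change is an interval, so only the factor 5/9 applies: +101.7 × 5/9 = +56.5000°C.
Final Celsius temperature: 327.2222 + 56.5000 = 383.7222°C.
In Rankine: 383.7222 × 1.8 + 491.67 = 1182.4°R.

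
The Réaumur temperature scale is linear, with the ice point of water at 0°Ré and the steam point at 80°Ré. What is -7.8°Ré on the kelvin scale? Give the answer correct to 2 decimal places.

263.40 K

Linear interpolation between the fixed points: C = (-7.8 - 0) × 100 / (80 - 0) = -9.7500°C.
Then -9.7500 + 273.15 = 263.40 K.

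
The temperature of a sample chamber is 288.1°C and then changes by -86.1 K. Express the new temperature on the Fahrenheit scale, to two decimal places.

The 86.1 K change is an interval; Kelvin and Celsius degrees are the same size, so ΔC = -86.1°C.
Final Celsius temperature: 288.1000 - 86.1000 = 202.0000°C.
In Fahrenheit: 202.0000 × 1.8 + 32 = 395.60°F.

395.60°F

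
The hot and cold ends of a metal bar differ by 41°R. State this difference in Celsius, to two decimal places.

Only the scale ratio 5/9 matters for a change in temperature.
41 × 5/9 = 22.78.

22.78°C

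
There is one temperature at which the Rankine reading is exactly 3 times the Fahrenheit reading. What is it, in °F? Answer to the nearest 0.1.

229.8°F

Let F be the Fahrenheit reading. The Rankine reading is R = 1·F + 459.67.
Require R = 3·F: 1·F + 459.67 = 3·F.
(-2)·F = -459.67  ⇒  F = 229.8.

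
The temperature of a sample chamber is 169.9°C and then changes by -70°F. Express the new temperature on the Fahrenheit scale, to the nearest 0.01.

267.82°F

The 70°F change is an interval, so only the factor 5/9 applies: -70 × 5/9 = -38.8889°C.
Final Celsius temperature: 169.9000 - 38.8889 = 131.0111°C.
In Fahrenheit: 131.0111 × 1.8 + 32 = 267.82°F.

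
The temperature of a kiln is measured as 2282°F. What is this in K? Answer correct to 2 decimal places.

In Celsius: (2282 - 32) × 5/9 = 1250.0000°C.
In kelvin: 1250.0000 + 273.15 = 1523.15 K.

1523.15 K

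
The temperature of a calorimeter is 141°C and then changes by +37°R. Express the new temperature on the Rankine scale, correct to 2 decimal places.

782.47°R

The 37°R change is an interval, so only the factor 5/9 applies: +37 × 5/9 = +20.5556°C.
Final Celsius temperature: 141.0000 + 20.5556 = 161.5556°C.
In Rankine: 161.5556 × 1.8 + 491.67 = 782.47°R.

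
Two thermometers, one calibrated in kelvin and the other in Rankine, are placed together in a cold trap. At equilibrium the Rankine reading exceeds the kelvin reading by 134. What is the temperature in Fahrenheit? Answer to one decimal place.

Let x be the kelvin reading; then the Rankine reading is 1.8·x.
(1.8·x) - x = 134  ⇒  (0.8)·x = 134  ⇒  x = 167.5000 K.
In Celsius: 167.5 - 273.15 = -105.6500°C.
In Fahrenheit: -105.6500 × 1.8 + 32 = -158.2°F.

-158.2°F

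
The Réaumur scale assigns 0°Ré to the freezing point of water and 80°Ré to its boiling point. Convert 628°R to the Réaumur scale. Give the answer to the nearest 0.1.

60.6°Ré

First in Celsius: (628 - 491.67) × 5/9 = 75.7389°C.
Linearly onto the Réaumur scale: 0 + (75.7389 / 100) × (80 - 0) = 60.6°Ré.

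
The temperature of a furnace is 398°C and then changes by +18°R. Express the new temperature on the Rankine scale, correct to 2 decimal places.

1226.07°R

The 18°R change is an interval, so only the factor 5/9 applies: +18 × 5/9 = +10.0000°C.
Final Celsius temperature: 398.0000 + 10.0000 = 408.0000°C.
In Rankine: 408.0000 × 1.8 + 491.67 = 1226.07°R.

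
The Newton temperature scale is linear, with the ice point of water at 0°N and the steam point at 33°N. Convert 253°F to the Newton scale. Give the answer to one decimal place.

First in Celsius: (253 - 32) × 5/9 = 122.7778°C.
Linearly onto the Newton scale: 0 + (122.7778 / 100) × (33 - 0) = 40.5°N.

40.5°N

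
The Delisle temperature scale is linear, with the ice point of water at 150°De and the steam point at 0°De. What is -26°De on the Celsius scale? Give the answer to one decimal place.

Linear interpolation between the fixed points: C = (-26 - 150) × 100 / (0 - 150) = 117.3333°C.

117.3°C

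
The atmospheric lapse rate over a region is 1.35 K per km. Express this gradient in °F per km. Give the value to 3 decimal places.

The quantity depends on a temperature interval, so only the ratio of degree sizes applies; the offset between the scales is irrelevant.
A change of 1 K is a change of 1.8°F, so 1.35 × 1.8 = 2.430.

2.430 °F/km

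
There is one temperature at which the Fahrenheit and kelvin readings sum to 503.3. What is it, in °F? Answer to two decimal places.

159.38°F

Let F be the Fahrenheit reading. The kelvin reading is K = 5/9·F + 255.372.
Require F + K = 503.3: (14/9)·F + 255.372 = 503.3.
F = (503.3 - 255.372) / (14/9) = 159.38.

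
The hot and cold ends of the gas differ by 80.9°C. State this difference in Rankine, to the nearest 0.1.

Only the scale ratio 1.8 matters for a change in temperature.
80.9 × 1.8 = 145.6.

145.6°R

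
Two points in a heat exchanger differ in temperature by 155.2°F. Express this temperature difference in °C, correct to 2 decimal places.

86.22°C

Only the scale ratio 5/9 matters for a change in temperature.
155.2 × 5/9 = 86.22.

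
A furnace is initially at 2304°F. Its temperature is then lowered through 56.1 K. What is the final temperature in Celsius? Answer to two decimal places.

Initial temperature in Celsius: (2304 - 32) × 5/9 = 1262.2222°C.
The 56.1 K change is an interval; Kelvin and Celsius degrees are the same size, so ΔC = -56.1°C.
Final Celsius temperature: 1262.2222 - 56.1000 = 1206.1222°C.

1206.12°C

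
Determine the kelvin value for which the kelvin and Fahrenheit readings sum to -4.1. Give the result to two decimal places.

Let K be the kelvin reading. The Fahrenheit reading is F = 1.8·K - 459.67.
Require K + F = -4.1: (2.8)·K - 459.67 = -4.1.
K = (-4.1 + 459.67) / (2.8) = 162.70.

162.70 K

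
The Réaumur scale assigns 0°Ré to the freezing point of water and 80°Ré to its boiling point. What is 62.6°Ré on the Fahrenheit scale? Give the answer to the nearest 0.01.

172.85°F

Linear interpolation between the fixed points: C = (62.6 - 0) × 100 / (80 - 0) = 78.2500°C.
Then 78.2500 × 1.8 + 32 = 172.85°F.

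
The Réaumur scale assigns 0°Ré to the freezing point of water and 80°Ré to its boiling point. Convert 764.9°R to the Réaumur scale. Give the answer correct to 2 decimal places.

121.44°Ré

First in Celsius: (764.9 - 491.67) × 5/9 = 151.7944°C.
Linearly onto the Réaumur scale: 0 + (151.7944 / 100) × (80 - 0) = 121.44°Ré.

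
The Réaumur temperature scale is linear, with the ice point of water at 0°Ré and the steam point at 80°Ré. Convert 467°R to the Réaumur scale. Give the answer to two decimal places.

First in Celsius: (467 - 491.67) × 5/9 = -13.7056°C.
Linearly onto the Réaumur scale: 0 + (-13.7056 / 100) × (80 - 0) = -10.96°Ré.

-10.96°Ré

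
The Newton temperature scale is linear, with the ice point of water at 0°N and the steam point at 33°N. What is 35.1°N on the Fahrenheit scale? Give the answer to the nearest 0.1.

223.5°F

Linear interpolation between the fixed points: C = (35.1 - 0) × 100 / (33 - 0) = 106.3636°C.
Then 106.3636 × 1.8 + 32 = 223.5°F.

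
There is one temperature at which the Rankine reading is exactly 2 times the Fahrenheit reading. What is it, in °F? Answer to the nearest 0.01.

459.67°F

Let F be the Fahrenheit reading. The Rankine reading is R = 1·F + 459.67.
Require R = 2·F: 1·F + 459.67 = 2·F.
(-1)·F = -459.67  ⇒  F = 459.67.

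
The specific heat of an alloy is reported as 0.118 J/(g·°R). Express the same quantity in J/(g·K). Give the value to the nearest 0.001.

0.212 J/(g·K)

The quantity depends on a temperature interval, so only the ratio of degree sizes applies; the offset between the scales is irrelevant.
A change of 1 K is a change of 1.8°R, so per K the value is 0.118 × 1.8 = 0.212.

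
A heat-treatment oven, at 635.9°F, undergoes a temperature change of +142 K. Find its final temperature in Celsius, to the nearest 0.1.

477.5°C

Initial temperature in Celsius: (635.9 - 32) × 5/9 = 335.5000°C.
The 142 K change is an interval; Kelvin and Celsius degrees are the same size, so ΔC = +142°C.
Final Celsius temperature: 335.5000 + 142.0000 = 477.5000°C.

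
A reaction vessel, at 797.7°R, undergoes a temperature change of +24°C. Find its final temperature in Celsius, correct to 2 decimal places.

Initial temperature in Celsius: (797.7 - 491.67) × 5/9 = 170.0167°C.
Final Celsius temperature: 170.0167 + 24.0000 = 194.0167°C.

194.02°C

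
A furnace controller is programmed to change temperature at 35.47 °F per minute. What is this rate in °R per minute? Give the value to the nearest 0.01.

The quantity depends on a temperature interval, so only the ratio of degree sizes applies; the offset between the scales is irrelevant.
A change of 1°F is a change of 1°R, so 35.47 × 1 = 35.47.

35.47 °R/minute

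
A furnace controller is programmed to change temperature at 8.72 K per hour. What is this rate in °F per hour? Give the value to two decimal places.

15.70 °F/hour

The quantity depends on a temperature interval, so only the ratio of degree sizes applies; the offset between the scales is irrelevant.
A change of 1 K is a change of 1.8°F, so 8.72 × 1.8 = 15.70.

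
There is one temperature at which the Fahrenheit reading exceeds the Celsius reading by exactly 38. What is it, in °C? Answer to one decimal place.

Let C be the Celsius reading. The Fahrenheit reading is F = 1.8·C + 32.
Require F - C = 38: (0.8)·C + 32 = 38.
C = (38 - 32) / (0.8) = 7.5.

7.5°C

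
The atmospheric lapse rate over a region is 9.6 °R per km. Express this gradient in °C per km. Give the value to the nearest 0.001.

5.333 °C/km

Since only a temperature interval is involved, the additive offset between the scales drops out.
A change of 1°R is a change of 5/9°C, so 9.6 × 5/9 = 5.333.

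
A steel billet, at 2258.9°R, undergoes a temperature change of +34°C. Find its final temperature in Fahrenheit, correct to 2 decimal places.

Initial temperature in Celsius: (2258.9 - 491.67) × 5/9 = 981.7944°C.
Final Celsius temperature: 981.7944 + 34.0000 = 1015.7944°C.
In Fahrenheit: 1015.7944 × 1.8 + 32 = 1860.43°F.

1860.43°F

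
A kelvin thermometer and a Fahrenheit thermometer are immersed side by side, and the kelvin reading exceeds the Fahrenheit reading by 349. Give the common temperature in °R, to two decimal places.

249.01°R

Let x be the kelvin reading; then the Fahrenheit reading is 1.8·x - 459.67.
(1.8·x - 459.67) - x = -349  ⇒  (0.8)·x = 110.67  ⇒  x = 138.3375 K.
In Celsius: 138.3375 - 273.15 = -134.8125°C.
In Rankine: -134.8125 × 1.8 + 491.67 = 249.01°R.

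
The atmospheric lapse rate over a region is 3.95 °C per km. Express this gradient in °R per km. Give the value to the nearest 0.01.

7.11 °R/km

Since only a temperature interval is involved, the additive offset between the scales drops out.
A change of 1°C is a change of 1.8°R, so 3.95 × 1.8 = 7.11.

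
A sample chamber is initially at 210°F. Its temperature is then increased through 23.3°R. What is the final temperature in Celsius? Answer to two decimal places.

Initial temperature in Celsius: (210 - 32) × 5/9 = 98.8889°C.
The 23.3°R change is an interval, so only the factor 5/9 applies: +23.3 × 5/9 = +12.9444°C.
Final Celsius temperature: 98.8889 + 12.9444 = 111.8333°C.

111.83°C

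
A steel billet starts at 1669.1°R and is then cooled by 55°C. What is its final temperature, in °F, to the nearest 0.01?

1110.43°F

Initial temperature in Celsius: (1669.1 - 491.67) × 5/9 = 654.1278°C.
Final Celsius temperature: 654.1278 - 55.0000 = 599.1278°C.
In Fahrenheit: 599.1278 × 1.8 + 32 = 1110.43°F.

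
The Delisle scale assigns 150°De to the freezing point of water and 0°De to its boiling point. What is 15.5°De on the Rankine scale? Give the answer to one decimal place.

653.1°R

Linear interpolation between the fixed points: C = (15.5 - 150) × 100 / (0 - 150) = 89.6667°C.
Then 89.6667 × 1.8 + 491.67 = 653.1°R.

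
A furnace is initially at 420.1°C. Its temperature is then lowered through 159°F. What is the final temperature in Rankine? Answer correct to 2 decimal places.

1088.85°R

The 159°F change is an interval, so only the factor 5/9 applies: -159 × 5/9 = -88.3333°C.
Final Celsius temperature: 420.1000 - 88.3333 = 331.7667°C.
In Rankine: 331.7667 × 1.8 + 491.67 = 1088.85°R.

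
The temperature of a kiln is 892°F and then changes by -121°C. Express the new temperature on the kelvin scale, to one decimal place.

629.9 K

Initial temperature in Celsius: (892 - 32) × 5/9 = 477.7778°C.
Final Celsius temperature: 477.7778 - 121.0000 = 356.7778°C.
In kelvin: 356.7778 + 273.15 = 629.9 K.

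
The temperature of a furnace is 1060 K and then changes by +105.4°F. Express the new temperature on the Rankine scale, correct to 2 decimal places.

2013.40°R

Initial temperature in Celsius: 1060 - 273.15 = 786.8500°C.
The 105.4°F change is an interval, so only the factor 5/9 applies: +105.4 × 5/9 = +58.5556°C.
Final Celsius temperature: 786.8500 + 58.5556 = 845.4056°C.
In Rankine: 845.4056 × 1.8 + 491.67 = 2013.40°R.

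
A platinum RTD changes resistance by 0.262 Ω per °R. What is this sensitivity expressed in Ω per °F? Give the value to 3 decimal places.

The quantity depends on a temperature interval, so only the ratio of degree sizes applies; the offset between the scales is irrelevant.
A change of 1°F is a change of 1°R, so per °F the value is 0.262 × 1 = 0.262.

0.262 Ω per °F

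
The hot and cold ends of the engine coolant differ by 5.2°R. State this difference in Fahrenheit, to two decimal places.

Rankine and Fahrenheit degrees are the same size, so the interval is unchanged: 5.20.

5.20°F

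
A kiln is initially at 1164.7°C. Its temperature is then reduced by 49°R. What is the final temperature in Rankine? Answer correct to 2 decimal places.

The 49°R change is an interval, so only the factor 5/9 applies: -49 × 5/9 = -27.2222°C.
Final Celsius temperature: 1164.7000 - 27.2222 = 1137.4778°C.
In Rankine: 1137.4778 × 1.8 + 491.67 = 2539.13°R.

2539.13°R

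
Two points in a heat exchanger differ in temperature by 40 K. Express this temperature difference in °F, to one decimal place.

72.0°F

Only the scale ratio 1.8 matters for a change in temperature.
40 × 1.8 = 72.0.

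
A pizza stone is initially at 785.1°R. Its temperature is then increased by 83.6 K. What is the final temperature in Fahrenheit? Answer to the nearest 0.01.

475.91°F

Initial temperature in Celsius: (785.1 - 491.67) × 5/9 = 163.0167°C.
The 83.6 K change is an interval; Kelvin and Celsius degrees are the same size, so ΔC = +83.6°C.
Final Celsius temperature: 163.0167 + 83.6000 = 246.6167°C.
In Fahrenheit: 246.6167 × 1.8 + 32 = 475.91°F.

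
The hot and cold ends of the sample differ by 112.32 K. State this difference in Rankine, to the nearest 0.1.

Only the scale ratio 1.8 matters for a change in temperature.
112.32 × 1.8 = 202.2.

202.2°R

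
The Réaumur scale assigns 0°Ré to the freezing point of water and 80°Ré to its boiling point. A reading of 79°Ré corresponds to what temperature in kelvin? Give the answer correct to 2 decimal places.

Linear interpolation between the fixed points: C = (79 - 0) × 100 / (80 - 0) = 98.7500°C.
Then 98.7500 + 273.15 = 371.90 K.

371.90 K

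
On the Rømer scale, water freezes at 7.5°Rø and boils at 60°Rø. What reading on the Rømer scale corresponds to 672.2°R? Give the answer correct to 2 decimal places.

First in Celsius: (672.2 - 491.67) × 5/9 = 100.2944°C.
Linearly onto the Rømer scale: 7.5 + (100.2944 / 100) × (60 - 7.5) = 60.15°Rø.

60.15°Rø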